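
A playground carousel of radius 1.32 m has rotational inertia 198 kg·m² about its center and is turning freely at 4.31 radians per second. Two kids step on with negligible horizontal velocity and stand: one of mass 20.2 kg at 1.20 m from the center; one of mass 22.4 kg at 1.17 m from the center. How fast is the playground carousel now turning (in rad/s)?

ω_f ≈ 3.31 rad/s

No external torque acts about the center; L_before = L_after.
Added inertia Σmr² = (20.2)(1.20)² + (22.4)(1.17)² = 59.75 kg·m²; I_f = 198.0 + 59.75 = 257.8 kg·m².
ω_f = I_p ω_i / I_f = (198.0)(4.31) / 257.8 = 3.311 rad/s.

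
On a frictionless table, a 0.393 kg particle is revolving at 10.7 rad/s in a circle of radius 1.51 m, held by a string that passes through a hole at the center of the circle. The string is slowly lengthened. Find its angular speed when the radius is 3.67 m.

ω₂ ≈ 1.81 rad/s

No torque about the axis ⇒ m r₁² ω₁ = m r₂² ω₂.
ω₂ = ω₁ (r₁/r₂)² = (10.7)(1.51/3.67)² = 1.811 rad/s.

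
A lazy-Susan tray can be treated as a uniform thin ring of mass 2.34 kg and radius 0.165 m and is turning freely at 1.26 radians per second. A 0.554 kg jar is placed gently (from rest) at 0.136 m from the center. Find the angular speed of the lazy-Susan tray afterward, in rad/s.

No external torque acts about the center; L_before = L_after.
I_p = (2.34)(0.165)² = 0.06371 kg·m².
Added inertia Σmr² = (0.554)(0.136)² = 0.01025 kg·m²; I_f = 0.06371 + 0.01025 = 0.07395 kg·m².
ω_f = I_p ω_i / I_f = (0.06371)(1.26) / 0.07395 = 1.085 rad/s.

ω_f ≈ 1.09 rad/s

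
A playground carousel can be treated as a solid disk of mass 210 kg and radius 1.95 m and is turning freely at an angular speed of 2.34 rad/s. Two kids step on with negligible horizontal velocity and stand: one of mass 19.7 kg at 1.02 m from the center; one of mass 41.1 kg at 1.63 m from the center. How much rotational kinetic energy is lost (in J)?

energy lost ≈ 268 J

The added mass arrives with no angular momentum about the center, and any external torque about the center is negligible, so the system's angular momentum is conserved.
I_p = ½(210)(1.95)² = 399.3 kg·m².
Added inertia Σmr² = (19.7)(1.02)² + (41.1)(1.63)² = 129.7 kg·m²; I_f = 399.3 + 129.7 = 529.0 kg·m².
ω_f = I_p ω_i / I_f = (399.3)(2.34) / 529.0 = 1.766 rad/s.
KE_i = ½(399.3)(2.340 rad/s)² = 1093 J; KE_f = ½(529.0)(1.766)² = 825.1 J.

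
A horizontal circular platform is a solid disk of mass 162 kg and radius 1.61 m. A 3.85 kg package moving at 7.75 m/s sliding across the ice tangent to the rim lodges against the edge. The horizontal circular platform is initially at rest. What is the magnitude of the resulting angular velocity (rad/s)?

|ω_f| ≈ 0.218 rad/s

The axle reaction passes through the central axle and exerts no torque about it; angular momentum about the central axle is conserved through the impact.
I_p = ½(162)(1.61)² = 210.0 kg·m². Taking the sense of the package's angular momentum as positive, L_{package} = m v R = (3.85)(7.75)(1.61) = 48.04 kg·m²/s.
L_i = 0 + 48.04 = 48.04 kg·m²/s.
After sticking, I_f = I_p + m R² = 210.0 + (3.85)(1.61)² = 219.9 kg·m².
ω_f = L_i / I_f = 48.04 / 219.9 = 0.2184 rad/s.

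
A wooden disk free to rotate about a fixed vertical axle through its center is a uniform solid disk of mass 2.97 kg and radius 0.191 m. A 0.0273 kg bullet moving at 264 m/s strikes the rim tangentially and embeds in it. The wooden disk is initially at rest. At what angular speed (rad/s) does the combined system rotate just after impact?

About the axle the impulsive forces during the collision are internal, so angular momentum about that axis is conserved.
I_p = ½(2.97)(0.191)² = 0.05417 kg·m². Taking the sense of the bullet's angular momentum as positive, L_{bullet} = m v R = (0.0273)(264)(0.191) = 1.377 kg·m²/s.
L_i = 0 + 1.377 = 1.377 kg·m²/s.
After sticking, I_f = I_p + m R² = 0.05417 + (0.0273)(0.191)² = 0.05517 kg·m².
ω_f = L_i / I_f = 1.377 / 0.05517 = 24.95 rad/s.

|ω_f| ≈ 25.0 rad/s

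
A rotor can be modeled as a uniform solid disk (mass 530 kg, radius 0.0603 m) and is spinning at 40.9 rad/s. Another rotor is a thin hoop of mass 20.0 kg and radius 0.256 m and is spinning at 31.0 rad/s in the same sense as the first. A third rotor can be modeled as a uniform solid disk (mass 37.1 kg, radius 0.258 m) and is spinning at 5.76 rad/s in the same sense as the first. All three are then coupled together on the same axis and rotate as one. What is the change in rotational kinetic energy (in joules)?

ΔKE ≈ -374 J

The coupling torques are internal; angular momentum about the shared axis is conserved.
Moments of inertia: I_A = ½(530)(0.0603)² = 0.9636 kg·m²; I_B = (20.0)(0.256)² = 1.311 kg·m²; I_C = ½(37.1)(0.258)² = 1.235 kg·m².
Taking A's sense as positive: L = (0.9636)(40.9) + (1.311)(31.0) + (1.235)(5.76) = 87.15 kg·m²·rad/s.
Combined I = 0.9636 + 1.311 + 1.235 = 3.509 kg·m².
ω_f = L / I = 87.15 / 3.509 = 24.84 rad/s.
KE_i = ½ΣIω² = 1456 J; KE_f = ½(3.509)(24.84)² = 1082 J.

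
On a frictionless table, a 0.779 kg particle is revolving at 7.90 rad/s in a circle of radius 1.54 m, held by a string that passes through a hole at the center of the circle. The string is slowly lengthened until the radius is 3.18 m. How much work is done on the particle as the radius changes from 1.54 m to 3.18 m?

W ≈ -44.1 J

No torque about the axis ⇒ m r₁² ω₁ = m r₂² ω₂.
ω₂ = ω₁ (r₁/r₂)² = (7.90)(1.54/3.18)² = 1.853 rad/s.
W = ΔKE = ½m(v₂² − v₁²) = -44.13 J.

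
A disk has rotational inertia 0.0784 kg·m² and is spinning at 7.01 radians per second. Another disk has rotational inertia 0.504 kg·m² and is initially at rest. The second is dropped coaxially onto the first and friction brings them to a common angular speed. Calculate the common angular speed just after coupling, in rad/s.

The coupling torques are internal; angular momentum about the shared axis is conserved.
Taking A's sense as positive: L = (0.07840)(7.01) = 0.5496 kg·m²·rad/s.
Combined I = 0.07840 + 0.5040 = 0.5824 kg·m².
ω_f = L / I = 0.5496 / 0.5824 = 0.9437 rad/s.

|ω_f| ≈ 0.944 rad/s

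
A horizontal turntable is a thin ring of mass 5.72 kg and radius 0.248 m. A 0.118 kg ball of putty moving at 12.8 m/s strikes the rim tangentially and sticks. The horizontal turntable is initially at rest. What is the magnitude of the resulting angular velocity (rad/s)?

The axle reaction passes through the axle and exerts no torque about it; angular momentum about the axle is conserved through the impact.
I_p = (5.72)(0.248)² = 0.3518 kg·m². Taking the sense of the ball of putty's angular momentum as positive, L_{ball} = m v R = (0.118)(12.8)(0.248) = 0.3746 kg·m²/s.
L_i = 0 + 0.3746 = 0.3746 kg·m²/s.
After sticking, I_f = I_p + m R² = 0.3518 + (0.118)(0.248)² = 0.3591 kg·m².
ω_f = L_i / I_f = 0.3746 / 0.3591 = 1.043 rad/s.

|ω_f| ≈ 1.04 rad/s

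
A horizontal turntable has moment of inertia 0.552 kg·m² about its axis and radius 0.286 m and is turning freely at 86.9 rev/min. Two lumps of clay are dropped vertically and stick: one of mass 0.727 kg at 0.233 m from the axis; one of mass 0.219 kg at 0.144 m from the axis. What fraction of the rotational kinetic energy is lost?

The added mass arrives with no angular momentum about the axis, and any external torque about the axis is negligible, so the system's angular momentum is conserved.
Added inertia Σmr² = (0.727)(0.233)² + (0.219)(0.144)² = 0.04401 kg·m²; I_f = 0.5520 + 0.04401 = 0.5960 kg·m².
ω_f = I_p ω_i / I_f = (0.5520)(86.9) / 0.5960 = 80.48 rpm.
KE_i = ½(0.5520)(9.100 rad/s)² = 22.86 J; KE_f = ½(0.5960)(8.428)² = 21.17 J.
Fraction lost = 0.07384.

fraction ≈ 0.0738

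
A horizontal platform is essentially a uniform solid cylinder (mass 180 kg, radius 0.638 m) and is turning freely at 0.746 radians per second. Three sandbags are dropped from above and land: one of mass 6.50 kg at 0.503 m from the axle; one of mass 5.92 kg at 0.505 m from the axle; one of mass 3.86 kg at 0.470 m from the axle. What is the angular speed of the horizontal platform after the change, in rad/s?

No external torque acts about the axle; L_before = L_after.
I_p = ½(180)(0.638)² = 36.63 kg·m².
Added inertia Σmr² = (6.50)(0.503)² + (5.92)(0.505)² + (3.86)(0.470)² = 4.007 kg·m²; I_f = 36.63 + 4.007 = 40.64 kg·m².
ω_f = I_p ω_i / I_f = (36.63)(0.746) / 40.64 = 0.6724 rad/s.

ω_f ≈ 0.672 rad/s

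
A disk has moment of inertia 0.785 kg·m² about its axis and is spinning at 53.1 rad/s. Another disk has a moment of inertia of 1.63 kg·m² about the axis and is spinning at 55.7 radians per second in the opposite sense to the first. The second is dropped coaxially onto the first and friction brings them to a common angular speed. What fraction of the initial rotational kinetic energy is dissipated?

fraction ≈ 0.863

No external torque acts about the common axis, so total angular momentum is conserved.
Taking A's sense as positive: L = (0.7850)(53.1) − (1.630)(55.7) = -49.11 kg·m²·rad/s.
Combined I = 0.7850 + 1.630 = 2.415 kg·m².
ω_f = L / I = -49.11 / 2.415 = -20.33 rad/s.
KE_i = ½ΣIω² = 3635 J; KE_f = ½(2.415)(20.33)² = 499.3 J.
Fraction dissipated = (KE_i − KE_f)/KE_i = 0.8627.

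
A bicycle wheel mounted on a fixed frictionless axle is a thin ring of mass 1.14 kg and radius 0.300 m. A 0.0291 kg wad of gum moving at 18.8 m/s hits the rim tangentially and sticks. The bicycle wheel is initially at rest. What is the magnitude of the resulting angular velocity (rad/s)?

About the axle the impulsive forces during the collision are internal, so angular momentum about that axis is conserved.
I_p = (1.14)(0.300)² = 0.1026 kg·m². Taking the sense of the wad of gum's angular momentum as positive, L_{wad} = m v R = (0.0291)(18.8)(0.300) = 0.1641 kg·m²/s.
L_i = 0 + 0.1641 = 0.1641 kg·m²/s.
After sticking, I_f = I_p + m R² = 0.1026 + (0.0291)(0.300)² = 0.1052 kg·m².
ω_f = L_i / I_f = 0.1641 / 0.1052 = 1.560 rad/s.

|ω_f| ≈ 1.56 rad/s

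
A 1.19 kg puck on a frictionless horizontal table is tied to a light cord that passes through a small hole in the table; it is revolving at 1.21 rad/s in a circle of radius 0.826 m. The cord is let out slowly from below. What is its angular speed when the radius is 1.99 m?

The constraining force is radial, so m r² ω about the center is conserved.
ω₂ = ω₁ (r₁/r₂)² = (1.21)(0.826/1.99)² = 0.2085 rad/s.

ω₂ ≈ 0.208 rad/s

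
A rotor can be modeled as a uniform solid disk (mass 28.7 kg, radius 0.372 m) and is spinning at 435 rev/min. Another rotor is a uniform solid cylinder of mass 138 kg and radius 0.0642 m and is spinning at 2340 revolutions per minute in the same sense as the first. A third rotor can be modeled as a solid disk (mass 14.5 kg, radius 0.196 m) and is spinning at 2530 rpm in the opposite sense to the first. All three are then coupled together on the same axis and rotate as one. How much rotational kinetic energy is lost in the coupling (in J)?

The coupling torques are internal; angular momentum about the shared axis is conserved.
Moments of inertia: I_A = ½(28.7)(0.372)² = 1.986 kg·m²; I_B = ½(138)(0.0642)² = 0.2844 kg·m²; I_C = ½(14.5)(0.196)² = 0.2785 kg·m².
Taking A's sense as positive: L = (1.986)(435) + (0.2844)(2340) − (0.2785)(2530) = 824.7 kg·m²·rpm.
Combined I = 1.986 + 0.2844 + 0.2785 = 2.549 kg·m².
ω_f = L / I = 824.7 / 2.549 = 323.6 rpm.
KE_i = ½ΣIω² = 20370 J; KE_f = ½(2.549)(33.88)² = 1463 J.

ΔKE lost ≈ 18900 J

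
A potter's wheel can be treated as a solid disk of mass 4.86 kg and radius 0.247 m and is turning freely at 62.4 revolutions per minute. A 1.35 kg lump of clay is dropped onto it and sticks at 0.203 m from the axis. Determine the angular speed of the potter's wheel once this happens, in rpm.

ω_f ≈ 45.4 rpm

The added mass arrives with no angular momentum about the axis, and any external torque about the axis is negligible, so the system's angular momentum is conserved.
I_p = ½(4.86)(0.247)² = 0.1483 kg·m².
Added inertia Σmr² = (1.35)(0.203)² = 0.05563 kg·m²; I_f = 0.1483 + 0.05563 = 0.2039 kg·m².
ω_f = I_p ω_i / I_f = (0.1483)(62.4) / 0.2039 = 45.37 rpm.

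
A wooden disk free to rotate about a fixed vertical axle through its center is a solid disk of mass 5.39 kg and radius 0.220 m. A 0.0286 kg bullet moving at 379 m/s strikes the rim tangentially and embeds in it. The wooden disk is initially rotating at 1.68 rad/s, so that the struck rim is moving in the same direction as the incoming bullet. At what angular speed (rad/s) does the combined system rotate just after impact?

About the axle the impulsive forces during the collision are internal, so angular momentum about that axis is conserved.
I_p = ½(5.39)(0.220)² = 0.1304 kg·m². Taking the sense of the bullet's angular momentum as positive, L_{bullet} = m v R = (0.0286)(379)(0.220) = 2.385 kg·m²/s.
L_i = +I_p ω_p + m v R = +(0.1304)(1.68) + 2.385 = 2.604 kg·m²/s.
After sticking, I_f = I_p + m R² = 0.1304 + (0.0286)(0.220)² = 0.1318 kg·m².
ω_f = L_i / I_f = 2.604 / 0.1318 = 19.75 rad/s.

|ω_f| ≈ 19.8 rad/s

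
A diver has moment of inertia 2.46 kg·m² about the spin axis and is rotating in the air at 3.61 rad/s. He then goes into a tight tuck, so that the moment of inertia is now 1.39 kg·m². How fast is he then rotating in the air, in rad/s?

ω₂ ≈ 6.39 rad/s

Angular momentum about the spin axis is conserved since the torque about it is zero.
ω₂ = I₁ω₁ / I₂ = (2.460)(3.61 rad/s) / (1.390) = 6.389 rad/s.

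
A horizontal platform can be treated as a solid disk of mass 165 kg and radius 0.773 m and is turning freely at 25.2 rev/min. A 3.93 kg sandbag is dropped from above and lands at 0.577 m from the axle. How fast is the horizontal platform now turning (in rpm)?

ω_f ≈ 24.5 rpm

The added mass arrives with no angular momentum about the axle, and any external torque about the axle is negligible, so the system's angular momentum is conserved.
I_p = ½(165)(0.773)² = 49.30 kg·m².
Added inertia Σmr² = (3.93)(0.577)² = 1.308 kg·m²; I_f = 49.30 + 1.308 = 50.60 kg·m².
ω_f = I_p ω_i / I_f = (49.30)(25.2) / 50.60 = 24.55 rpm.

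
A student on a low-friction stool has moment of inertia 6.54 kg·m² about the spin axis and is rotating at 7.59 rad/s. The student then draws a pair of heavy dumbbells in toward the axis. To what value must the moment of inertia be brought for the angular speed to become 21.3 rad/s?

No external torque acts about the spin axis, so angular momentum is conserved.
I₂ = I₁ω₁ / ω₂ = (6.54)(7.59) / (21.3) = 2.330 kg·m².

I₂ ≈ 2.33 kg·m²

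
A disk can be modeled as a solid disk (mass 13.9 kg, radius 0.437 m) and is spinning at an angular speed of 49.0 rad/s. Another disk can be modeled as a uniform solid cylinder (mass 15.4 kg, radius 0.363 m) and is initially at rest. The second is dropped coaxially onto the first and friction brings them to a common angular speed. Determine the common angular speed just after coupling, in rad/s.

|ω_f| ≈ 27.8 rad/s

No external torque acts about the common axis, so total angular momentum is conserved.
Moments of inertia: I_A = ½(13.9)(0.437)² = 1.327 kg·m²; I_B = ½(15.4)(0.363)² = 1.015 kg·m².
Taking A's sense as positive: L = (1.327)(49.0) = 65.03 kg·m²·rad/s.
Combined I = 1.327 + 1.015 = 2.342 kg·m².
ω_f = L / I = 65.03 / 2.342 = 27.77 rad/s.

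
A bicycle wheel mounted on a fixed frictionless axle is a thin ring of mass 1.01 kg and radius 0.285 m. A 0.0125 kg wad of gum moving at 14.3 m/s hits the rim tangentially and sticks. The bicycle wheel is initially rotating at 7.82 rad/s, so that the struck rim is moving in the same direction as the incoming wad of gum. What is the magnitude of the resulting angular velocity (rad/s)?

|ω_f| ≈ 8.34 rad/s

About the axle the impulsive forces during the collision are internal, so angular momentum about that axis is conserved.
I_p = (1.01)(0.285)² = 0.08204 kg·m². Taking the sense of the wad of gum's angular momentum as positive, L_{wad} = m v R = (0.0125)(14.3)(0.285) = 0.05094 kg·m²/s.
L_i = +I_p ω_p + m v R = +(0.08204)(7.82) + 0.05094 = 0.6925 kg·m²/s.
After sticking, I_f = I_p + m R² = 0.08204 + (0.0125)(0.285)² = 0.08305 kg·m².
ω_f = L_i / I_f = 0.6925 / 0.08305 = 8.338 rad/s.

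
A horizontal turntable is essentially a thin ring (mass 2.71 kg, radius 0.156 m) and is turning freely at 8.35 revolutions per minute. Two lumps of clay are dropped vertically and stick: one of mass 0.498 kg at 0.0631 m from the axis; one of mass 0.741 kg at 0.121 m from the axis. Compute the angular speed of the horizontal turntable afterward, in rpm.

The added mass arrives with no angular momentum about the axis, and any external torque about the axis is negligible, so the system's angular momentum is conserved.
I_p = (2.71)(0.156)² = 0.06595 kg·m².
Added inertia Σmr² = (0.498)(0.0631)² + (0.741)(0.121)² = 0.01283 kg·m²; I_f = 0.06595 + 0.01283 = 0.07878 kg·m².
ω_f = I_p ω_i / I_f = (0.06595)(8.35) / 0.07878 = 6.990 rpm.

ω_f ≈ 6.99 rpm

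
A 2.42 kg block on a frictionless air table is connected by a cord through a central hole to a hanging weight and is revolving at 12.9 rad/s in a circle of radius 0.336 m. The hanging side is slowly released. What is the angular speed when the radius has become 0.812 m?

The constraining force is radial, so m r² ω about the center is conserved.
ω₂ = ω₁ (r₁/r₂)² = (12.9)(0.336/0.812)² = 2.209 rad/s.

ω₂ ≈ 2.21 rad/s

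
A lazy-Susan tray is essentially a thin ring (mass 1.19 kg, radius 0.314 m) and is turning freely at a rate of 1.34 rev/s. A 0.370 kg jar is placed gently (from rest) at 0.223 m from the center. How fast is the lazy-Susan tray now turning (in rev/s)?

ω_f ≈ 1.16 rev/s

No external torque acts about the center; L_before = L_after.
I_p = (1.19)(0.314)² = 0.1173 kg·m².
Added inertia Σmr² = (0.370)(0.223)² = 0.01840 kg·m²; I_f = 0.1173 + 0.01840 = 0.1357 kg·m².
ω_f = I_p ω_i / I_f = (0.1173)(1.34) / 0.1357 = 1.158 rev/s.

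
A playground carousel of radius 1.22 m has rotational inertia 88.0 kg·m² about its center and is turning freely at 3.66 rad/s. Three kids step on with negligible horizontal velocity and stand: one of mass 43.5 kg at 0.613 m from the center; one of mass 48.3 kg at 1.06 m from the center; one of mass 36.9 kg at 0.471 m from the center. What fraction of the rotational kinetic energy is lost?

The added mass arrives with no angular momentum about the center, and any external torque about the center is negligible, so the system's angular momentum is conserved.
Added inertia Σmr² = (43.5)(0.613)² + (48.3)(1.06)² + (36.9)(0.471)² = 78.80 kg·m²; I_f = 88.00 + 78.80 = 166.8 kg·m².
ω_f = I_p ω_i / I_f = (88.00)(3.66) / 166.8 = 1.931 rad/s.
KE_i = ½(88.00)(3.660 rad/s)² = 589.4 J; KE_f = ½(166.8)(1.931)² = 311.0 J.
Fraction lost = 0.4724.

fraction ≈ 0.472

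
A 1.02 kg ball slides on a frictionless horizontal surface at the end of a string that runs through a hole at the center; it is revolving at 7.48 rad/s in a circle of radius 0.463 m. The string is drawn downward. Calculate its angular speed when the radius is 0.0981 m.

ω₂ ≈ 167 rad/s

No torque about the axis ⇒ m r₁² ω₁ = m r₂² ω₂.
ω₂ = ω₁ (r₁/r₂)² = (7.48)(0.463/0.0981)² = 166.6 rad/s.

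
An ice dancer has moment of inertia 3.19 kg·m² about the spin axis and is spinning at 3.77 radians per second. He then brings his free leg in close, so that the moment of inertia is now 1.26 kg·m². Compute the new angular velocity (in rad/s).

Angular momentum about the spin axis is conserved since the torque about it is zero.
ω₂ = I₁ω₁ / I₂ = (3.190)(3.77 rad/s) / (1.260) = 9.545 rad/s.

ω₂ ≈ 9.54 rad/s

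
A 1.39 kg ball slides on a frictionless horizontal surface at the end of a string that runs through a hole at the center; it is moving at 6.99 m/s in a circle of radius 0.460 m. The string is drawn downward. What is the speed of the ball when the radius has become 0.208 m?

v₂ ≈ 15.5 m/s

Central (radial) force ⇒ zero torque about the center ⇒ m v r is constant.
v₂ = v₁ r₁ / r₂ = (6.99)(0.460) / (0.208) = 15.46 m/s.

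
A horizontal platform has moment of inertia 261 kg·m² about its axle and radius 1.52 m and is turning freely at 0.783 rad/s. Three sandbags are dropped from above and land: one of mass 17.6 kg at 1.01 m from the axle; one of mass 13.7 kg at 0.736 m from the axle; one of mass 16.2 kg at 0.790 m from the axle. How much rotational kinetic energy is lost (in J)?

energy lost ≈ 9.58 J

No external torque acts about the axle; L_before = L_after.
Added inertia Σmr² = (17.6)(1.01)² + (13.7)(0.736)² + (16.2)(0.790)² = 35.49 kg·m²; I_f = 261.0 + 35.49 = 296.5 kg·m².
ω_f = I_p ω_i / I_f = (261.0)(0.783) / 296.5 = 0.6893 rad/s.
KE_i = ½(261.0)(0.7830 rad/s)² = 80.01 J; KE_f = ½(296.5)(0.6893)² = 70.43 J.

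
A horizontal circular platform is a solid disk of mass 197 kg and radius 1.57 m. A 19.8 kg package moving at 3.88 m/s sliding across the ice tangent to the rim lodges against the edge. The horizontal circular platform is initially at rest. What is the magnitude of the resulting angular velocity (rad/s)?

About the central axle the impulsive forces during the collision are internal, so angular momentum about that axis is conserved.
I_p = ½(197)(1.57)² = 242.8 kg·m². Taking the sense of the package's angular momentum as positive, L_{package} = m v R = (19.8)(3.88)(1.57) = 120.6 kg·m²/s.
L_i = 0 + 120.6 = 120.6 kg·m²/s.
After sticking, I_f = I_p + m R² = 242.8 + (19.8)(1.57)² = 291.6 kg·m².
ω_f = L_i / I_f = 120.6 / 291.6 = 0.4136 rad/s.

|ω_f| ≈ 0.414 rad/s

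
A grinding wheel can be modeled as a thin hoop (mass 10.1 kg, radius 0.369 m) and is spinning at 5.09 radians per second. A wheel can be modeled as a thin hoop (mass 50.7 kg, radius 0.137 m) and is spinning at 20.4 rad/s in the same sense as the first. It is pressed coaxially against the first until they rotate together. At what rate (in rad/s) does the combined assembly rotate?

The coupling torques are internal; angular momentum about the shared axis is conserved.
Moments of inertia: I_A = (10.1)(0.369)² = 1.375 kg·m²; I_B = (50.7)(0.137)² = 0.9516 kg·m².
Taking A's sense as positive: L = (1.375)(5.09) + (0.9516)(20.4) = 26.41 kg·m²·rad/s.
Combined I = 1.375 + 0.9516 = 2.327 kg·m².
ω_f = L / I = 26.41 / 2.327 = 11.35 rad/s.

|ω_f| ≈ 11.4 rad/s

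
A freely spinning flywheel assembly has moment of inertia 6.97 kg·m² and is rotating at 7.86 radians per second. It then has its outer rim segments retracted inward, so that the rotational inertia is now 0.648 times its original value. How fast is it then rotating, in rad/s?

ω₂ ≈ 12.1 rad/s

With no external torque about the axis, L is conserved: I₁ω₁ = I₂ω₂.
I₂ = 0.648 × 6.97 = 4.517 kg·m².
ω₂ = I₁ω₁ / I₂ = (6.970)(7.86 rad/s) / (4.517) = 12.13 rad/s.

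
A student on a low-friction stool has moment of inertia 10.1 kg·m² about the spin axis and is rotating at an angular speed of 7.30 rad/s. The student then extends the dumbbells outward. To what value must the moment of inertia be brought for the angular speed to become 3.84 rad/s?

I₂ ≈ 19.2 kg·m²

With no external torque about the axis, L is conserved: I₁ω₁ = I₂ω₂.
I₂ = I₁ω₁ / ω₂ = (10.1)(7.30) / (3.84) = 19.20 kg·m².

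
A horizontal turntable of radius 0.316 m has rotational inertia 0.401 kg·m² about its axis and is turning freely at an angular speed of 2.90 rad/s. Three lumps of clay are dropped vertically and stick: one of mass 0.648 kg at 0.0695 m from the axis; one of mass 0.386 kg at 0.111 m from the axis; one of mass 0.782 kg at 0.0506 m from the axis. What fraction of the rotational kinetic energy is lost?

The added mass arrives with no angular momentum about the axis, and any external torque about the axis is negligible, so the system's angular momentum is conserved.
Added inertia Σmr² = (0.648)(0.0695)² + (0.386)(0.111)² + (0.782)(0.0506)² = 0.009888 kg·m²; I_f = 0.4010 + 0.009888 = 0.4109 kg·m².
ω_f = I_p ω_i / I_f = (0.4010)(2.90) / 0.4109 = 2.830 rad/s.
KE_i = ½(0.4010)(2.900 rad/s)² = 1.686 J; KE_f = ½(0.4109)(2.830)² = 1.646 J.
Fraction lost = 0.02407.

fraction ≈ 0.0241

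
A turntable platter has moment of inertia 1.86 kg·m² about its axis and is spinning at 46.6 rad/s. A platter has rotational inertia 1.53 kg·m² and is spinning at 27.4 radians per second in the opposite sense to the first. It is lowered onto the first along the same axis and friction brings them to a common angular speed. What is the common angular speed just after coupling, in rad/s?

|ω_f| ≈ 13.2 rad/s

The coupling torques are internal; angular momentum about the shared axis is conserved.
Taking A's sense as positive: L = (1.860)(46.6) − (1.530)(27.4) = 44.75 kg·m²·rad/s.
Combined I = 1.860 + 1.530 = 3.390 kg·m².
ω_f = L / I = 44.75 / 3.390 = 13.20 rad/s.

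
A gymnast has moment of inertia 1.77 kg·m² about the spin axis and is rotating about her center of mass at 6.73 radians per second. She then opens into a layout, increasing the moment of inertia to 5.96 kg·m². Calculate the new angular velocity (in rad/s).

Angular momentum about the spin axis is conserved since the torque about it is zero.
ω₂ = I₁ω₁ / I₂ = (1.770)(6.73 rad/s) / (5.960) = 1.999 rad/s.

ω₂ ≈ 2.00 rad/s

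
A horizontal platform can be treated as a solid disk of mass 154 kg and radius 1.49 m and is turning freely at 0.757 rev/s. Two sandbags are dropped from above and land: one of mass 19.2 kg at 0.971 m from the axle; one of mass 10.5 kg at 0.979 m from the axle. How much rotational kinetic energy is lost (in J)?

The added mass arrives with no angular momentum about the axle, and any external torque about the axle is negligible, so the system's angular momentum is conserved.
I_p = ½(154)(1.49)² = 170.9 kg·m².
Added inertia Σmr² = (19.2)(0.971)² + (10.5)(0.979)² = 28.17 kg·m²; I_f = 170.9 + 28.17 = 199.1 kg·m².
ω_f = I_p ω_i / I_f = (170.9)(0.757) / 199.1 = 0.6499 rev/s.
KE_i = ½(170.9)(4.756 rad/s)² = 1934 J; KE_f = ½(199.1)(4.084)² = 1660 J.

energy lost ≈ 274 J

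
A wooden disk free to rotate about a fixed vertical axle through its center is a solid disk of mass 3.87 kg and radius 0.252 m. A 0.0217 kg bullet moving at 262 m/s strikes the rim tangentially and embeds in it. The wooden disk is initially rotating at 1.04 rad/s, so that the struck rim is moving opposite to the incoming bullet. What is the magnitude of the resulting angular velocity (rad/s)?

|ω_f| ≈ 10.5 rad/s

The axle reaction passes through the axle and exerts no torque about it; angular momentum about the axle is conserved through the impact.
I_p = ½(3.87)(0.252)² = 0.1229 kg·m². Taking the sense of the bullet's angular momentum as positive, L_{bullet} = m v R = (0.0217)(262)(0.252) = 1.433 kg·m²/s.
L_i = −I_p ω_p + m v R = −(0.1229)(1.04) + 1.433 = 1.305 kg·m²/s.
After sticking, I_f = I_p + m R² = 0.1229 + (0.0217)(0.252)² = 0.1243 kg·m².
ω_f = L_i / I_f = 1.305 / 0.1243 = 10.50 rad/s.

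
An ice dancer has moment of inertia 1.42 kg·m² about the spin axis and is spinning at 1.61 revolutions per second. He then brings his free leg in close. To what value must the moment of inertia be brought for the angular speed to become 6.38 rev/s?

I₂ ≈ 0.358 kg·m²

Angular momentum about the spin axis is conserved since the torque about it is zero.
I₂ = I₁ω₁ / ω₂ = (1.42)(1.61) / (6.38) = 0.3583 kg·m².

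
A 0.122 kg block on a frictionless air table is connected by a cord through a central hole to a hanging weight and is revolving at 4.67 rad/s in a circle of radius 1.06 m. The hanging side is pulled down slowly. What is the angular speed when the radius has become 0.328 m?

The constraining force is radial, so m r² ω about the center is conserved.
ω₂ = ω₁ (r₁/r₂)² = (4.67)(1.06/0.328)² = 48.77 rad/s.

ω₂ ≈ 48.8 rad/s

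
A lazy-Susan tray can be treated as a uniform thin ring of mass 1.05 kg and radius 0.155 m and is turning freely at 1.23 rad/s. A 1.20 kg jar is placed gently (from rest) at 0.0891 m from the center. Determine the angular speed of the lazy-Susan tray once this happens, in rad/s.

The added mass arrives with no angular momentum about the center, and any external torque about the center is negligible, so the system's angular momentum is conserved.
I_p = (1.05)(0.155)² = 0.02523 kg·m².
Added inertia Σmr² = (1.20)(0.0891)² = 0.009527 kg·m²; I_f = 0.02523 + 0.009527 = 0.03475 kg·m².
ω_f = I_p ω_i / I_f = (0.02523)(1.23) / 0.03475 = 0.8928 rad/s.

ω_f ≈ 0.893 rad/s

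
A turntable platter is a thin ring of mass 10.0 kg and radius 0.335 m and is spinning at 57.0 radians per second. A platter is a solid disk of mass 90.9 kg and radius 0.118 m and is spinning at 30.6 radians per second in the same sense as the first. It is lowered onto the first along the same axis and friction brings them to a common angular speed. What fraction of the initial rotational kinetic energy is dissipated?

No external torque acts about the common axis, so total angular momentum is conserved.
Moments of inertia: I_A = (10.0)(0.335)² = 1.122 kg·m²; I_B = ½(90.9)(0.118)² = 0.6328 kg·m².
Taking A's sense as positive: L = (1.122)(57.0) + (0.6328)(30.6) = 83.33 kg·m²·rad/s.
Combined I = 1.122 + 0.6328 = 1.755 kg·m².
ω_f = L / I = 83.33 / 1.755 = 47.48 rad/s.
KE_i = ½ΣIω² = 2119 J; KE_f = ½(1.755)(47.48)² = 1978 J.
Fraction dissipated = (KE_i − KE_f)/KE_i = 0.06654.

fraction ≈ 0.0665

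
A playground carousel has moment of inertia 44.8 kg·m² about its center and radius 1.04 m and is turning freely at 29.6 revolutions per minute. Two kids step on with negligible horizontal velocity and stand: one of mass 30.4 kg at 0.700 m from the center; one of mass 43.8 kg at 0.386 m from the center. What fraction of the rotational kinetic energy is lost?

No external torque acts about the center; L_before = L_after.
Added inertia Σmr² = (30.4)(0.700)² + (43.8)(0.386)² = 21.42 kg·m²; I_f = 44.80 + 21.42 = 66.22 kg·m².
ω_f = I_p ω_i / I_f = (44.80)(29.6) / 66.22 = 20.02 rpm.
KE_i = ½(44.80)(3.100 rad/s)² = 215.2 J; KE_f = ½(66.22)(2.097)² = 145.6 J.
Fraction lost = 0.3235.

fraction ≈ 0.323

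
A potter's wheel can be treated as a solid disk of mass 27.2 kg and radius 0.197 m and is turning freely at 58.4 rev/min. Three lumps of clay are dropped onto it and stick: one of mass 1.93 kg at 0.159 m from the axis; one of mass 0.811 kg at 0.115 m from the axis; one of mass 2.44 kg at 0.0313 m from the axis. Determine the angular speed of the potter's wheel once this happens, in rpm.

ω_f ≈ 52.3 rpm

No external torque acts about the axis; L_before = L_after.
I_p = ½(27.2)(0.197)² = 0.5278 kg·m².
Added inertia Σmr² = (1.93)(0.159)² + (0.811)(0.115)² + (2.44)(0.0313)² = 0.06191 kg·m²; I_f = 0.5278 + 0.06191 = 0.5897 kg·m².
ω_f = I_p ω_i / I_f = (0.5278)(58.4) / 0.5897 = 52.27 rpm.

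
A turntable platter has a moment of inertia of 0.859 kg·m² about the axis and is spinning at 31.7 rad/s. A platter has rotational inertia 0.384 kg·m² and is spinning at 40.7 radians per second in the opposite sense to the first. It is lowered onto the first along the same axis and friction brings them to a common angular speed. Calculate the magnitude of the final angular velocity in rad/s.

The coupling torques are internal; angular momentum about the shared axis is conserved.
Taking A's sense as positive: L = (0.8590)(31.7) − (0.3840)(40.7) = 11.60 kg·m²·rad/s.
Combined I = 0.8590 + 0.3840 = 1.243 kg·m².
ω_f = L / I = 11.60 / 1.243 = 9.333 rad/s.

|ω_f| ≈ 9.33 rad/s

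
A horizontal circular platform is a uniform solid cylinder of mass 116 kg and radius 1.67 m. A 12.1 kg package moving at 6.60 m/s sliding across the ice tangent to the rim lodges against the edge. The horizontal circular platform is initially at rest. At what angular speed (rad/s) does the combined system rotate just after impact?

|ω_f| ≈ 0.682 rad/s

The axle reaction passes through the central axle and exerts no torque about it; angular momentum about the central axle is conserved through the impact.
I_p = ½(116)(1.67)² = 161.8 kg·m². Taking the sense of the package's angular momentum as positive, L_{package} = m v R = (12.1)(6.60)(1.67) = 133.4 kg·m²/s.
L_i = 0 + 133.4 = 133.4 kg·m²/s.
After sticking, I_f = I_p + m R² = 161.8 + (12.1)(1.67)² = 195.5 kg·m².
ω_f = L_i / I_f = 133.4 / 195.5 = 0.6822 rad/s.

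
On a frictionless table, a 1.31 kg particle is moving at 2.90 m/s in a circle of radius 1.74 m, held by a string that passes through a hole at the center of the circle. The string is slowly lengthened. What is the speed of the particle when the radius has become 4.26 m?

Central (radial) force ⇒ zero torque about the center ⇒ m v r is constant.
v₂ = v₁ r₁ / r₂ = (2.90)(1.74) / (4.26) = 1.185 m/s.

v₂ ≈ 1.18 m/s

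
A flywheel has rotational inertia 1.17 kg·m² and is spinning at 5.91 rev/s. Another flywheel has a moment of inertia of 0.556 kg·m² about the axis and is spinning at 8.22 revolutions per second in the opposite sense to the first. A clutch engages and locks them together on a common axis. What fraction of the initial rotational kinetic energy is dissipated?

No external torque acts about the common axis, so total angular momentum is conserved.
Taking A's sense as positive: L = (1.170)(5.91) − (0.5560)(8.22) = 2.344 kg·m²·rev/s.
Combined I = 1.170 + 0.5560 = 1.726 kg·m².
ω_f = L / I = 2.344 / 1.726 = 1.358 rev/s.
KE_i = ½ΣIω² = 1548 J; KE_f = ½(1.726)(8.534)² = 62.86 J.
Fraction dissipated = (KE_i − KE_f)/KE_i = 0.9594.

fraction ≈ 0.959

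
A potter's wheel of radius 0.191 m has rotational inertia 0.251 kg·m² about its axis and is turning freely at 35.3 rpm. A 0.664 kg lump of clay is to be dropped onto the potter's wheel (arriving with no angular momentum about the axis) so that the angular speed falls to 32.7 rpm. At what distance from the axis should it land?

r ≈ 0.173 m

No external torque acts about the axis; L_before = L_after.
I_p ω_i = (I_p + m r²) ω_f ⇒ m r² = I_p(ω_i/ω_f − 1) = 0.2510(35.3/32.7 − 1) = 0.01996 kg·m².
r = √(0.01996/0.664) = 0.1734 m.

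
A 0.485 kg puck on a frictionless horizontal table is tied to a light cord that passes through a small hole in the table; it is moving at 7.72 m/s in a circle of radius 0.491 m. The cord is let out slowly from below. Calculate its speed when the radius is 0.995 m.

v₂ ≈ 3.81 m/s

Central (radial) force ⇒ zero torque about the center ⇒ m v r is constant.
v₂ = v₁ r₁ / r₂ = (7.72)(0.491) / (0.995) = 3.810 m/s.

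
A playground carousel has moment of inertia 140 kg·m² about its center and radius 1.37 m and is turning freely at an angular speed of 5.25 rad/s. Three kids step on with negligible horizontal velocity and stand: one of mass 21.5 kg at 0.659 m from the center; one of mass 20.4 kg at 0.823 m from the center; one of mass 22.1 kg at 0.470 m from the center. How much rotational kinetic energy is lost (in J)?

No external torque acts about the center; L_before = L_after.
Added inertia Σmr² = (21.5)(0.659)² + (20.4)(0.823)² + (22.1)(0.470)² = 28.04 kg·m²; I_f = 140.0 + 28.04 = 168.0 kg·m².
ω_f = I_p ω_i / I_f = (140.0)(5.25) / 168.0 = 4.374 rad/s.
KE_i = ½(140.0)(5.250 rad/s)² = 1929 J; KE_f = ½(168.0)(4.374)² = 1607 J.

energy lost ≈ 322 J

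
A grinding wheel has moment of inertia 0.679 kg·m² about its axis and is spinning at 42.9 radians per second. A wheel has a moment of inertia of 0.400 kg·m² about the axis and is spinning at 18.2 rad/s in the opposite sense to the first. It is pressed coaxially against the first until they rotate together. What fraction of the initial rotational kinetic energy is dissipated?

fraction ≈ 0.680

No external torque acts about the common axis, so total angular momentum is conserved.
Taking A's sense as positive: L = (0.6790)(42.9) − (0.4000)(18.2) = 21.85 kg·m²·rad/s.
Combined I = 0.6790 + 0.4000 = 1.079 kg·m².
ω_f = L / I = 21.85 / 1.079 = 20.25 rad/s.
KE_i = ½ΣIω² = 691.1 J; KE_f = ½(1.079)(20.25)² = 221.2 J.
Fraction dissipated = (KE_i − KE_f)/KE_i = 0.6799.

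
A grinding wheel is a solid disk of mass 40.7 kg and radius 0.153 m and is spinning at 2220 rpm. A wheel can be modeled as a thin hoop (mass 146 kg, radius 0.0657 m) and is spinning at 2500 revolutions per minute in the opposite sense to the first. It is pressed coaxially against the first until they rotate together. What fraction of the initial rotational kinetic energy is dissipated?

The coupling torques are internal; angular momentum about the shared axis is conserved.
Moments of inertia: I_A = ½(40.7)(0.153)² = 0.4764 kg·m²; I_B = (146)(0.0657)² = 0.6302 kg·m².
Taking A's sense as positive: L = (0.4764)(2220) − (0.6302)(2500) = -518.0 kg·m²·rpm.
Combined I = 0.4764 + 0.6302 = 1.107 kg·m².
ω_f = L / I = -518.0 / 1.107 = -468.1 rpm.
KE_i = ½ΣIω² = 34470 J; KE_f = ½(1.107)(49.02)² = 1329 J.
Fraction dissipated = (KE_i − KE_f)/KE_i = 0.9614.

fraction ≈ 0.961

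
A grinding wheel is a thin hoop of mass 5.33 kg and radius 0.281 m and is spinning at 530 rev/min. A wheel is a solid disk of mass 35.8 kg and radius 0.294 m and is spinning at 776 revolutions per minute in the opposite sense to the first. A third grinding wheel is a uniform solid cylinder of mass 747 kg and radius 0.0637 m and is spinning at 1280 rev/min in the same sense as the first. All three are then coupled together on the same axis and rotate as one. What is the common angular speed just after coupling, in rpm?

|ω_f| ≈ 276 rpm

No external torque acts about the common axis, so total angular momentum is conserved.
Moments of inertia: I_A = (5.33)(0.281)² = 0.4209 kg·m²; I_B = ½(35.8)(0.294)² = 1.547 kg·m²; I_C = ½(747)(0.0637)² = 1.516 kg·m².
Taking A's sense as positive: L = (0.4209)(530) − (1.547)(776) + (1.516)(1280) = 962.3 kg·m²·rpm.
Combined I = 0.4209 + 1.547 + 1.516 = 3.484 kg·m².
ω_f = L / I = 962.3 / 3.484 = 276.2 rpm.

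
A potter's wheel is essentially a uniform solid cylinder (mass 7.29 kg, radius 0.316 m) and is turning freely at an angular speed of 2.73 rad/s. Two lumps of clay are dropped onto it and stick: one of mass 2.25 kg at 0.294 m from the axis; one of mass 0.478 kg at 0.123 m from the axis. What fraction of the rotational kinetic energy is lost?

fraction ≈ 0.357

The added mass arrives with no angular momentum about the axis, and any external torque about the axis is negligible, so the system's angular momentum is conserved.
I_p = ½(7.29)(0.316)² = 0.3640 kg·m².
Added inertia Σmr² = (2.25)(0.294)² + (0.478)(0.123)² = 0.2017 kg·m²; I_f = 0.3640 + 0.2017 = 0.5657 kg·m².
ω_f = I_p ω_i / I_f = (0.3640)(2.73) / 0.5657 = 1.757 rad/s.
KE_i = ½(0.3640)(2.730 rad/s)² = 1.356 J; KE_f = ½(0.5657)(1.757)² = 0.8727 J.
Fraction lost = 0.3566.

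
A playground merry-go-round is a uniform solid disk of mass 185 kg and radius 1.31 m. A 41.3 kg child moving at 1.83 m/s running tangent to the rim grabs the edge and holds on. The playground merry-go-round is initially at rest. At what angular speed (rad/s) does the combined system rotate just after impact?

|ω_f| ≈ 0.431 rad/s

About the axle the impulsive forces during the collision are internal, so angular momentum about that axis is conserved.
I_p = ½(185)(1.31)² = 158.7 kg·m². Taking the sense of the child's angular momentum as positive, L_{child} = m v R = (41.3)(1.83)(1.31) = 99.01 kg·m²/s.
L_i = 0 + 99.01 = 99.01 kg·m²/s.
After sticking, I_f = I_p + m R² = 158.7 + (41.3)(1.31)² = 229.6 kg·m².
ω_f = L_i / I_f = 99.01 / 229.6 = 0.4312 rad/s.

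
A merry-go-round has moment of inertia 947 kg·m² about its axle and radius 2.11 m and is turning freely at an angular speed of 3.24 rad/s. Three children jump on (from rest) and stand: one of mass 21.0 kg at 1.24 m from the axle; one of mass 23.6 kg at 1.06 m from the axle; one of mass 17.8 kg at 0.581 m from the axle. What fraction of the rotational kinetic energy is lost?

fraction ≈ 0.0641

No external torque acts about the axle; L_before = L_after.
Added inertia Σmr² = (21.0)(1.24)² + (23.6)(1.06)² + (17.8)(0.581)² = 64.82 kg·m²; I_f = 947.0 + 64.82 = 1012 kg·m².
ω_f = I_p ω_i / I_f = (947.0)(3.24) / 1012 = 3.032 rad/s.
KE_i = ½(947.0)(3.240 rad/s)² = 4971 J; KE_f = ½(1012)(3.032)² = 4652 J.
Fraction lost = 0.06406.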